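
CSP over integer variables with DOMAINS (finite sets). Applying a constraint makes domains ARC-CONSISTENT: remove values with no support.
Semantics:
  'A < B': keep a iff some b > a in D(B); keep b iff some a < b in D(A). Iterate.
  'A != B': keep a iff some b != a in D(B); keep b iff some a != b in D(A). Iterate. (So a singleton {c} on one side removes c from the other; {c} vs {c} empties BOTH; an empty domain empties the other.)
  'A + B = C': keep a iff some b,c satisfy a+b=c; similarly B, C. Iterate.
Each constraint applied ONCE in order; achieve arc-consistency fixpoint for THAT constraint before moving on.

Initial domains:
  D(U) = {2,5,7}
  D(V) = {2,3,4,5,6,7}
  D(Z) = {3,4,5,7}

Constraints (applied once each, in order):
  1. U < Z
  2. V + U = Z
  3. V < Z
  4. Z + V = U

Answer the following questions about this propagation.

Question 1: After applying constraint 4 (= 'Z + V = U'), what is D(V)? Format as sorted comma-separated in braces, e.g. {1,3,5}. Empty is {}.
Constraint 1 (U < Z) on D(U)={2,5,7} D(Z)={3,4,5,7}: U {2,5,7}->{2,5}
Constraint 2 (V + U = Z) on D(V)={2,3,4,5,6,7} D(U)={2,5} D(Z)={3,4,5,7}: V {2,3,4,5,6,7}->{2,3,5}; Z {3,4,5,7}->{4,5,7}
Constraint 3 (V < Z) on D(V)={2,3,5} D(Z)={4,5,7}: no change
Constraint 4 (Z + V = U) on D(Z)={4,5,7} D(V)={2,3,5} D(U)={2,5}: Z {4,5,7}->{}; V {2,3,5}->{}; U {2,5}->{}
So after constraint 4: D(V) = {}

Answer: {}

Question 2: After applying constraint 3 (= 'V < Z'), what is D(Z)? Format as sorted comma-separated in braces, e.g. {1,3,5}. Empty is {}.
Answer: {4,5,7}

Derivation:
Constraint 1 (U < Z) on D(U)={2,5,7} D(Z)={3,4,5,7}: U {2,5,7}->{2,5}
Constraint 2 (V + U = Z) on D(V)={2,3,4,5,6,7} D(U)={2,5} D(Z)={3,4,5,7}: V {2,3,4,5,6,7}->{2,3,5}; Z {3,4,5,7}->{4,5,7}
Constraint 3 (V < Z) on D(V)={2,3,5} D(Z)={4,5,7}: no change
So after constraint 3: D(Z) = {4,5,7}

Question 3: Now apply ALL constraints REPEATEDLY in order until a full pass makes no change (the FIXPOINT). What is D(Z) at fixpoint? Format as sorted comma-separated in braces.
Answer: {}

Derivation:
pass 0 (initial): D(Z)={3,4,5,7}
pass 1: U {2,5,7}->{}; V {2,3,4,5,6,7}->{}; Z {3,4,5,7}->{}
pass 2: no change
Fixpoint after 2 passes: D(Z) = {}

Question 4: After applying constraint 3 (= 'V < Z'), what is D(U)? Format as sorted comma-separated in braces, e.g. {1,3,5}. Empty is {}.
Constraint 1 (U < Z) on D(U)={2,5,7} D(Z)={3,4,5,7}: U {2,5,7}->{2,5}
Constraint 2 (V + U = Z) on D(V)={2,3,4,5,6,7} D(U)={2,5} D(Z)={3,4,5,7}: V {2,3,4,5,6,7}->{2,3,5}; Z {3,4,5,7}->{4,5,7}
Constraint 3 (V < Z) on D(V)={2,3,5} D(Z)={4,5,7}: no change
So after constraint 3: D(U) = {2,5}

Answer: {2,5}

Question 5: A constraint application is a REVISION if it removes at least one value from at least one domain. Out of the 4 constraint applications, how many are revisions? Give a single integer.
Constraint 1 (U < Z) on D(U)={2,5,7} D(Z)={3,4,5,7}: U {2,5,7}->{2,5} => REVISION
Constraint 2 (V + U = Z) on D(V)={2,3,4,5,6,7} D(U)={2,5} D(Z)={3,4,5,7}: V {2,3,4,5,6,7}->{2,3,5}; Z {3,4,5,7}->{4,5,7} => REVISION
Constraint 3 (V < Z) on D(V)={2,3,5} D(Z)={4,5,7}: no change => not a revision
Constraint 4 (Z + V = U) on D(Z)={4,5,7} D(V)={2,3,5} D(U)={2,5}: Z {4,5,7}->{}; V {2,3,5}->{}; U {2,5}->{} => REVISION
Total revisions = 3

Answer: 3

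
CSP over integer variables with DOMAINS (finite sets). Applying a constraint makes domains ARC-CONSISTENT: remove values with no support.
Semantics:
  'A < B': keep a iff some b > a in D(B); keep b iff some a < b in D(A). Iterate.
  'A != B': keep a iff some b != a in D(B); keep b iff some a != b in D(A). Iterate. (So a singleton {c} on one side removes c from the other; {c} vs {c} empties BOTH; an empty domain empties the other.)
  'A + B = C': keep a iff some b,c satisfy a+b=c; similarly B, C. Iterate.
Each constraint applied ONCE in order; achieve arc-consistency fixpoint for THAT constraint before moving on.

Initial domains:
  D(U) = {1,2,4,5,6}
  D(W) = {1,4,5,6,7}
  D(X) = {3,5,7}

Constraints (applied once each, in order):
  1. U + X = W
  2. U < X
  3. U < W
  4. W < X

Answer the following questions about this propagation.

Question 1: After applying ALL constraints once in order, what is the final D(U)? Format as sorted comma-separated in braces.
Constraint 1 (U + X = W) on D(U)={1,2,4,5,6} D(X)={3,5,7} D(W)={1,4,5,6,7}: U {1,2,4,5,6}->{1,2,4}; X {3,5,7}->{3,5}; W {1,4,5,6,7}->{4,5,6,7}
Constraint 2 (U < X) on D(U)={1,2,4} D(X)={3,5}: no change
Constraint 3 (U < W) on D(U)={1,2,4} D(W)={4,5,6,7}: no change
Constraint 4 (W < X) on D(W)={4,5,6,7} D(X)={3,5}: W {4,5,6,7}->{4}; X {3,5}->{5}
So after all 4 constraints: D(U) = {1,2,4}

Answer: {1,2,4}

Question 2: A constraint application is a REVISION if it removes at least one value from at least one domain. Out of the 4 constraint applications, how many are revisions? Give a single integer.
Answer: 2

Derivation:
Constraint 1 (U + X = W) on D(U)={1,2,4,5,6} D(X)={3,5,7} D(W)={1,4,5,6,7}: U {1,2,4,5,6}->{1,2,4}; X {3,5,7}->{3,5}; W {1,4,5,6,7}->{4,5,6,7} => REVISION
Constraint 2 (U < X) on D(U)={1,2,4} D(X)={3,5}: no change => not a revision
Constraint 3 (U < W) on D(U)={1,2,4} D(W)={4,5,6,7}: no change => not a revision
Constraint 4 (W < X) on D(W)={4,5,6,7} D(X)={3,5}: W {4,5,6,7}->{4}; X {3,5}->{5} => REVISION
Total revisions = 2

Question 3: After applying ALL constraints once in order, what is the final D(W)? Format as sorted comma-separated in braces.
Answer: {4}

Derivation:
Constraint 1 (U + X = W) on D(U)={1,2,4,5,6} D(X)={3,5,7} D(W)={1,4,5,6,7}: U {1,2,4,5,6}->{1,2,4}; X {3,5,7}->{3,5}; W {1,4,5,6,7}->{4,5,6,7}
Constraint 2 (U < X) on D(U)={1,2,4} D(X)={3,5}: no change
Constraint 3 (U < W) on D(U)={1,2,4} D(W)={4,5,6,7}: no change
Constraint 4 (W < X) on D(W)={4,5,6,7} D(X)={3,5}: W {4,5,6,7}->{4}; X {3,5}->{5}
So after all 4 constraints: D(W) = {4}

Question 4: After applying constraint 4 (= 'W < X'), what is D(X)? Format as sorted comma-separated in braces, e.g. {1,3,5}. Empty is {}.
Constraint 1 (U + X = W) on D(U)={1,2,4,5,6} D(X)={3,5,7} D(W)={1,4,5,6,7}: U {1,2,4,5,6}->{1,2,4}; X {3,5,7}->{3,5}; W {1,4,5,6,7}->{4,5,6,7}
Constraint 2 (U < X) on D(U)={1,2,4} D(X)={3,5}: no change
Constraint 3 (U < W) on D(U)={1,2,4} D(W)={4,5,6,7}: no change
Constraint 4 (W < X) on D(W)={4,5,6,7} D(X)={3,5}: W {4,5,6,7}->{4}; X {3,5}->{5}
So after constraint 4: D(X) = {5}

Answer: {5}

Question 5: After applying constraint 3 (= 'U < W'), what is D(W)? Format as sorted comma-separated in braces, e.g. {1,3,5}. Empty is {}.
Constraint 1 (U + X = W) on D(U)={1,2,4,5,6} D(X)={3,5,7} D(W)={1,4,5,6,7}: U {1,2,4,5,6}->{1,2,4}; X {3,5,7}->{3,5}; W {1,4,5,6,7}->{4,5,6,7}
Constraint 2 (U < X) on D(U)={1,2,4} D(X)={3,5}: no change
Constraint 3 (U < W) on D(U)={1,2,4} D(W)={4,5,6,7}: no change
So after constraint 3: D(W) = {4,5,6,7}

Answer: {4,5,6,7}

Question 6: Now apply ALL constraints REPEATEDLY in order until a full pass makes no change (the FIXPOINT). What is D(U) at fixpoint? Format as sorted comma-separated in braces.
Answer: {}

Derivation:
pass 0 (initial): D(U)={1,2,4,5,6}
pass 1: U {1,2,4,5,6}->{1,2,4}; W {1,4,5,6,7}->{4}; X {3,5,7}->{5}
pass 2: U {1,2,4}->{}; W {4}->{}; X {5}->{}
pass 3: no change
Fixpoint after 3 passes: D(U) = {}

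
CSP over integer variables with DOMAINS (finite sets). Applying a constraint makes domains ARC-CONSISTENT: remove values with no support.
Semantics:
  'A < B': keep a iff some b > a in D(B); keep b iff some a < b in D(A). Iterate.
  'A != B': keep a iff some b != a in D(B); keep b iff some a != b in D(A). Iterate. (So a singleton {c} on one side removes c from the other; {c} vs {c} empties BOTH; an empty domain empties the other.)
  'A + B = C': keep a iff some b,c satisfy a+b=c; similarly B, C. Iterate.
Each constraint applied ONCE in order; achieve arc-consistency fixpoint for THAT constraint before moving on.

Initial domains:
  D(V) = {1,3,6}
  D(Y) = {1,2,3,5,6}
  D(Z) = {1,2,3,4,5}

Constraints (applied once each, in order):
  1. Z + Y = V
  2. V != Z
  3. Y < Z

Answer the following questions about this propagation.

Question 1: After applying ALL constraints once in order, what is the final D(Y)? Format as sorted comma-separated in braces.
Constraint 1 (Z + Y = V) on D(Z)={1,2,3,4,5} D(Y)={1,2,3,5,6} D(V)={1,3,6}: Y {1,2,3,5,6}->{1,2,3,5}; V {1,3,6}->{3,6}
Constraint 2 (V != Z) on D(V)={3,6} D(Z)={1,2,3,4,5}: no change
Constraint 3 (Y < Z) on D(Y)={1,2,3,5} D(Z)={1,2,3,4,5}: Y {1,2,3,5}->{1,2,3}; Z {1,2,3,4,5}->{2,3,4,5}
So after all 3 constraints: D(Y) = {1,2,3}

Answer: {1,2,3}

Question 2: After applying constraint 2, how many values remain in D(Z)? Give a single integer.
Constraint 1 (Z + Y = V) on D(Z)={1,2,3,4,5} D(Y)={1,2,3,5,6} D(V)={1,3,6}: Y {1,2,3,5,6}->{1,2,3,5}; V {1,3,6}->{3,6}
Constraint 2 (V != Z) on D(V)={3,6} D(Z)={1,2,3,4,5}: no change
So after constraint 2: D(Z)={1,2,3,4,5}, size = 5

Answer: 5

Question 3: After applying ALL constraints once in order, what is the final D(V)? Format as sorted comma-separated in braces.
Answer: {3,6}

Derivation:
Constraint 1 (Z + Y = V) on D(Z)={1,2,3,4,5} D(Y)={1,2,3,5,6} D(V)={1,3,6}: Y {1,2,3,5,6}->{1,2,3,5}; V {1,3,6}->{3,6}
Constraint 2 (V != Z) on D(V)={3,6} D(Z)={1,2,3,4,5}: no change
Constraint 3 (Y < Z) on D(Y)={1,2,3,5} D(Z)={1,2,3,4,5}: Y {1,2,3,5}->{1,2,3}; Z {1,2,3,4,5}->{2,3,4,5}
So after all 3 constraints: D(V) = {3,6}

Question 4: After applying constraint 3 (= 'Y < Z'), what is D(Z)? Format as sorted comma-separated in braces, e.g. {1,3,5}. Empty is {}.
Constraint 1 (Z + Y = V) on D(Z)={1,2,3,4,5} D(Y)={1,2,3,5,6} D(V)={1,3,6}: Y {1,2,3,5,6}->{1,2,3,5}; V {1,3,6}->{3,6}
Constraint 2 (V != Z) on D(V)={3,6} D(Z)={1,2,3,4,5}: no change
Constraint 3 (Y < Z) on D(Y)={1,2,3,5} D(Z)={1,2,3,4,5}: Y {1,2,3,5}->{1,2,3}; Z {1,2,3,4,5}->{2,3,4,5}
So after constraint 3: D(Z) = {2,3,4,5}

Answer: {2,3,4,5}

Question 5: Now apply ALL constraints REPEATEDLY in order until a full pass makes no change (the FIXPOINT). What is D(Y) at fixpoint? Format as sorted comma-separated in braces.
Answer: {1,2,3}

Derivation:
pass 0 (initial): D(Y)={1,2,3,5,6}
pass 1: V {1,3,6}->{3,6}; Y {1,2,3,5,6}->{1,2,3}; Z {1,2,3,4,5}->{2,3,4,5}
pass 2: no change
Fixpoint after 2 passes: D(Y) = {1,2,3}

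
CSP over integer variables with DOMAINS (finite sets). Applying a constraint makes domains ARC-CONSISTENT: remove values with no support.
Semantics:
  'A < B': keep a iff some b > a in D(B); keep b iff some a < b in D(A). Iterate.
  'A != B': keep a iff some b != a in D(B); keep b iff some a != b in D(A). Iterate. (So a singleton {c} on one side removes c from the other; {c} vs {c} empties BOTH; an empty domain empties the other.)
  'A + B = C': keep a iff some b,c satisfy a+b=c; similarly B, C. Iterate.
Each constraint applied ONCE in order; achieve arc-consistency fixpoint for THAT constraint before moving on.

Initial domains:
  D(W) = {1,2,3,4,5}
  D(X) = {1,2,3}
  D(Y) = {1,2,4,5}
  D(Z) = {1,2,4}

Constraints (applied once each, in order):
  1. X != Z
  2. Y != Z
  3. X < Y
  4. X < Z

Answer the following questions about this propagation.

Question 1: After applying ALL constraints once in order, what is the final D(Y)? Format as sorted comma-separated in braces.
Answer: {2,4,5}

Derivation:
Constraint 1 (X != Z) on D(X)={1,2,3} D(Z)={1,2,4}: no change
Constraint 2 (Y != Z) on D(Y)={1,2,4,5} D(Z)={1,2,4}: no change
Constraint 3 (X < Y) on D(X)={1,2,3} D(Y)={1,2,4,5}: Y {1,2,4,5}->{2,4,5}
Constraint 4 (X < Z) on D(X)={1,2,3} D(Z)={1,2,4}: Z {1,2,4}->{2,4}
So after all 4 constraints: D(Y) = {2,4,5}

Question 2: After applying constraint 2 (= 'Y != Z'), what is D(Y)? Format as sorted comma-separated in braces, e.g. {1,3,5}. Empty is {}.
Answer: {1,2,4,5}

Derivation:
Constraint 1 (X != Z) on D(X)={1,2,3} D(Z)={1,2,4}: no change
Constraint 2 (Y != Z) on D(Y)={1,2,4,5} D(Z)={1,2,4}: no change
So after constraint 2: D(Y) = {1,2,4,5}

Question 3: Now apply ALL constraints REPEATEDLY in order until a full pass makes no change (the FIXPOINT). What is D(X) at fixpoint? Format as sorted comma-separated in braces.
Answer: {1,2,3}

Derivation:
pass 0 (initial): D(X)={1,2,3}
pass 1: Y {1,2,4,5}->{2,4,5}; Z {1,2,4}->{2,4}
pass 2: no change
Fixpoint after 2 passes: D(X) = {1,2,3}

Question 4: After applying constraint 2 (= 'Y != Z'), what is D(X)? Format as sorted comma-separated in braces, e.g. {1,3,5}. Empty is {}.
Constraint 1 (X != Z) on D(X)={1,2,3} D(Z)={1,2,4}: no change
Constraint 2 (Y != Z) on D(Y)={1,2,4,5} D(Z)={1,2,4}: no change
So after constraint 2: D(X) = {1,2,3}

Answer: {1,2,3}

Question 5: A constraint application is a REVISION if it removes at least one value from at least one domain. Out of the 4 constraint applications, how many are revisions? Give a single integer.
Answer: 2

Derivation:
Constraint 1 (X != Z) on D(X)={1,2,3} D(Z)={1,2,4}: no change => not a revision
Constraint 2 (Y != Z) on D(Y)={1,2,4,5} D(Z)={1,2,4}: no change => not a revision
Constraint 3 (X < Y) on D(X)={1,2,3} D(Y)={1,2,4,5}: Y {1,2,4,5}->{2,4,5} => REVISION
Constraint 4 (X < Z) on D(X)={1,2,3} D(Z)={1,2,4}: Z {1,2,4}->{2,4} => REVISION
Total revisions = 2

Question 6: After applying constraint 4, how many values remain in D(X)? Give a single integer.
Constraint 1 (X != Z) on D(X)={1,2,3} D(Z)={1,2,4}: no change
Constraint 2 (Y != Z) on D(Y)={1,2,4,5} D(Z)={1,2,4}: no change
Constraint 3 (X < Y) on D(X)={1,2,3} D(Y)={1,2,4,5}: Y {1,2,4,5}->{2,4,5}
Constraint 4 (X < Z) on D(X)={1,2,3} D(Z)={1,2,4}: Z {1,2,4}->{2,4}
So after constraint 4: D(X)={1,2,3}, size = 3

Answer: 3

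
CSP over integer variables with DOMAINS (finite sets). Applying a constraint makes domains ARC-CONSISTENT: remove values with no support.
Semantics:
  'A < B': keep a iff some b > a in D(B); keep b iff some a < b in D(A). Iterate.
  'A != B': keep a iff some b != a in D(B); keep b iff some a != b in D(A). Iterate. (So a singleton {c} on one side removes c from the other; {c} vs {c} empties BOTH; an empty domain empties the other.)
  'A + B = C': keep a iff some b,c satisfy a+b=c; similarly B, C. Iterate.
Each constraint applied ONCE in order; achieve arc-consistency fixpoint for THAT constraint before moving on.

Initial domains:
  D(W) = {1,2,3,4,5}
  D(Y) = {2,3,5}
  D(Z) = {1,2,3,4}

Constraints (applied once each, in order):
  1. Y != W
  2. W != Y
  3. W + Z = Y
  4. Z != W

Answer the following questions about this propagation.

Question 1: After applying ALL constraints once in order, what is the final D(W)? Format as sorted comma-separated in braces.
Answer: {1,2,3,4}

Derivation:
Constraint 1 (Y != W) on D(Y)={2,3,5} D(W)={1,2,3,4,5}: no change
Constraint 2 (W != Y) on D(W)={1,2,3,4,5} D(Y)={2,3,5}: no change
Constraint 3 (W + Z = Y) on D(W)={1,2,3,4,5} D(Z)={1,2,3,4} D(Y)={2,3,5}: W {1,2,3,4,5}->{1,2,3,4}
Constraint 4 (Z != W) on D(Z)={1,2,3,4} D(W)={1,2,3,4}: no change
So after all 4 constraints: D(W) = {1,2,3,4}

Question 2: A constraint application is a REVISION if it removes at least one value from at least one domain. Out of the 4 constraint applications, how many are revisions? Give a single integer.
Constraint 1 (Y != W) on D(Y)={2,3,5} D(W)={1,2,3,4,5}: no change => not a revision
Constraint 2 (W != Y) on D(W)={1,2,3,4,5} D(Y)={2,3,5}: no change => not a revision
Constraint 3 (W + Z = Y) on D(W)={1,2,3,4,5} D(Z)={1,2,3,4} D(Y)={2,3,5}: W {1,2,3,4,5}->{1,2,3,4} => REVISION
Constraint 4 (Z != W) on D(Z)={1,2,3,4} D(W)={1,2,3,4}: no change => not a revision
Total revisions = 1

Answer: 1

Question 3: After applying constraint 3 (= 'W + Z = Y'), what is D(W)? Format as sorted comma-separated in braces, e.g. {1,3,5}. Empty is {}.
Constraint 1 (Y != W) on D(Y)={2,3,5} D(W)={1,2,3,4,5}: no change
Constraint 2 (W != Y) on D(W)={1,2,3,4,5} D(Y)={2,3,5}: no change
Constraint 3 (W + Z = Y) on D(W)={1,2,3,4,5} D(Z)={1,2,3,4} D(Y)={2,3,5}: W {1,2,3,4,5}->{1,2,3,4}
So after constraint 3: D(W) = {1,2,3,4}

Answer: {1,2,3,4}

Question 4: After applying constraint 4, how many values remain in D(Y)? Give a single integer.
Constraint 1 (Y != W) on D(Y)={2,3,5} D(W)={1,2,3,4,5}: no change
Constraint 2 (W != Y) on D(W)={1,2,3,4,5} D(Y)={2,3,5}: no change
Constraint 3 (W + Z = Y) on D(W)={1,2,3,4,5} D(Z)={1,2,3,4} D(Y)={2,3,5}: W {1,2,3,4,5}->{1,2,3,4}
Constraint 4 (Z != W) on D(Z)={1,2,3,4} D(W)={1,2,3,4}: no change
So after constraint 4: D(Y)={2,3,5}, size = 3

Answer: 3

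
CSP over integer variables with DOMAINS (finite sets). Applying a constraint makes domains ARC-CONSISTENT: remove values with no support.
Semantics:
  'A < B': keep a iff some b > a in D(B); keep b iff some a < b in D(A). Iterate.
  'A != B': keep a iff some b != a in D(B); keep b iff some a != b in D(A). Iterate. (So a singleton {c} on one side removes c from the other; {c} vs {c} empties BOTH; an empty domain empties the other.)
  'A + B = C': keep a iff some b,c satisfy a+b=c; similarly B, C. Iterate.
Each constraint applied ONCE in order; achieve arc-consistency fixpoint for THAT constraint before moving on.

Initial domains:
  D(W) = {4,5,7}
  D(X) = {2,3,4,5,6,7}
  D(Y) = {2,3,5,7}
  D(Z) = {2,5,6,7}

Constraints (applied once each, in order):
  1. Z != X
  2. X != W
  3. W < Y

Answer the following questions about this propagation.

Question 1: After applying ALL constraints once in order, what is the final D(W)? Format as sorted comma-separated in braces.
Answer: {4,5}

Derivation:
Constraint 1 (Z != X) on D(Z)={2,5,6,7} D(X)={2,3,4,5,6,7}: no change
Constraint 2 (X != W) on D(X)={2,3,4,5,6,7} D(W)={4,5,7}: no change
Constraint 3 (W < Y) on D(W)={4,5,7} D(Y)={2,3,5,7}: W {4,5,7}->{4,5}; Y {2,3,5,7}->{5,7}
So after all 3 constraints: D(W) = {4,5}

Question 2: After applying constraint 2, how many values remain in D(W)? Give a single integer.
Constraint 1 (Z != X) on D(Z)={2,5,6,7} D(X)={2,3,4,5,6,7}: no change
Constraint 2 (X != W) on D(X)={2,3,4,5,6,7} D(W)={4,5,7}: no change
So after constraint 2: D(W)={4,5,7}, size = 3

Answer: 3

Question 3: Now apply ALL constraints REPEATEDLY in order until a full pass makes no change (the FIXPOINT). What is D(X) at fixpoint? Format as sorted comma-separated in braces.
pass 0 (initial): D(X)={2,3,4,5,6,7}
pass 1: W {4,5,7}->{4,5}; Y {2,3,5,7}->{5,7}
pass 2: no change
Fixpoint after 2 passes: D(X) = {2,3,4,5,6,7}

Answer: {2,3,4,5,6,7}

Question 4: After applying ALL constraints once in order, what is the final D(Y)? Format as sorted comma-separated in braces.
Constraint 1 (Z != X) on D(Z)={2,5,6,7} D(X)={2,3,4,5,6,7}: no change
Constraint 2 (X != W) on D(X)={2,3,4,5,6,7} D(W)={4,5,7}: no change
Constraint 3 (W < Y) on D(W)={4,5,7} D(Y)={2,3,5,7}: W {4,5,7}->{4,5}; Y {2,3,5,7}->{5,7}
So after all 3 constraints: D(Y) = {5,7}

Answer: {5,7}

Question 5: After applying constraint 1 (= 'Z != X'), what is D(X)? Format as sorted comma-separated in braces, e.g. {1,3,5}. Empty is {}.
Constraint 1 (Z != X) on D(Z)={2,5,6,7} D(X)={2,3,4,5,6,7}: no change
So after constraint 1: D(X) = {2,3,4,5,6,7}

Answer: {2,3,4,5,6,7}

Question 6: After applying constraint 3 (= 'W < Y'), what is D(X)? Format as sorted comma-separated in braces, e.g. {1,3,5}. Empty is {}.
Answer: {2,3,4,5,6,7}

Derivation:
Constraint 1 (Z != X) on D(Z)={2,5,6,7} D(X)={2,3,4,5,6,7}: no change
Constraint 2 (X != W) on D(X)={2,3,4,5,6,7} D(W)={4,5,7}: no change
Constraint 3 (W < Y) on D(W)={4,5,7} D(Y)={2,3,5,7}: W {4,5,7}->{4,5}; Y {2,3,5,7}->{5,7}
So after constraint 3: D(X) = {2,3,4,5,6,7}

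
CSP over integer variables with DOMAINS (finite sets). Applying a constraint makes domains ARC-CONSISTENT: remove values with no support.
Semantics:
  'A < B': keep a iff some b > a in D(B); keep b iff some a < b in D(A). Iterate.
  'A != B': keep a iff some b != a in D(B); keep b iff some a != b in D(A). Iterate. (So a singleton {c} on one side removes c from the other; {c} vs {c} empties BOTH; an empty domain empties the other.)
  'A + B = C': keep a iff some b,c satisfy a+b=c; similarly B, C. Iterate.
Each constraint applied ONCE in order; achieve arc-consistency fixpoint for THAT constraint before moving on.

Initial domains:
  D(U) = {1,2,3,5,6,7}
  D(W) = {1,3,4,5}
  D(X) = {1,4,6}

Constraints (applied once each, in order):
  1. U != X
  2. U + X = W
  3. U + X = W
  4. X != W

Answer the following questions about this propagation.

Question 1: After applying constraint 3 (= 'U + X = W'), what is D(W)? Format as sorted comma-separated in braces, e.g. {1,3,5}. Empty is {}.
Constraint 1 (U != X) on D(U)={1,2,3,5,6,7} D(X)={1,4,6}: no change
Constraint 2 (U + X = W) on D(U)={1,2,3,5,6,7} D(X)={1,4,6} D(W)={1,3,4,5}: U {1,2,3,5,6,7}->{1,2,3}; X {1,4,6}->{1,4}; W {1,3,4,5}->{3,4,5}
Constraint 3 (U + X = W) on D(U)={1,2,3} D(X)={1,4} D(W)={3,4,5}: no change
So after constraint 3: D(W) = {3,4,5}

Answer: {3,4,5}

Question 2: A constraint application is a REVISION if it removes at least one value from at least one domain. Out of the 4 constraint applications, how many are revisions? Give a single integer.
Answer: 1

Derivation:
Constraint 1 (U != X) on D(U)={1,2,3,5,6,7} D(X)={1,4,6}: no change => not a revision
Constraint 2 (U + X = W) on D(U)={1,2,3,5,6,7} D(X)={1,4,6} D(W)={1,3,4,5}: U {1,2,3,5,6,7}->{1,2,3}; X {1,4,6}->{1,4}; W {1,3,4,5}->{3,4,5} => REVISION
Constraint 3 (U + X = W) on D(U)={1,2,3} D(X)={1,4} D(W)={3,4,5}: no change => not a revision
Constraint 4 (X != W) on D(X)={1,4} D(W)={3,4,5}: no change => not a revision
Total revisions = 1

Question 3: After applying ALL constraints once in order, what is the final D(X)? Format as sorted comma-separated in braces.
Constraint 1 (U != X) on D(U)={1,2,3,5,6,7} D(X)={1,4,6}: no change
Constraint 2 (U + X = W) on D(U)={1,2,3,5,6,7} D(X)={1,4,6} D(W)={1,3,4,5}: U {1,2,3,5,6,7}->{1,2,3}; X {1,4,6}->{1,4}; W {1,3,4,5}->{3,4,5}
Constraint 3 (U + X = W) on D(U)={1,2,3} D(X)={1,4} D(W)={3,4,5}: no change
Constraint 4 (X != W) on D(X)={1,4} D(W)={3,4,5}: no change
So after all 4 constraints: D(X) = {1,4}

Answer: {1,4}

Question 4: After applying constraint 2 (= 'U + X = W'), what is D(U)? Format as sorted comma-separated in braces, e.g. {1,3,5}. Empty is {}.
Constraint 1 (U != X) on D(U)={1,2,3,5,6,7} D(X)={1,4,6}: no change
Constraint 2 (U + X = W) on D(U)={1,2,3,5,6,7} D(X)={1,4,6} D(W)={1,3,4,5}: U {1,2,3,5,6,7}->{1,2,3}; X {1,4,6}->{1,4}; W {1,3,4,5}->{3,4,5}
So after constraint 2: D(U) = {1,2,3}

Answer: {1,2,3}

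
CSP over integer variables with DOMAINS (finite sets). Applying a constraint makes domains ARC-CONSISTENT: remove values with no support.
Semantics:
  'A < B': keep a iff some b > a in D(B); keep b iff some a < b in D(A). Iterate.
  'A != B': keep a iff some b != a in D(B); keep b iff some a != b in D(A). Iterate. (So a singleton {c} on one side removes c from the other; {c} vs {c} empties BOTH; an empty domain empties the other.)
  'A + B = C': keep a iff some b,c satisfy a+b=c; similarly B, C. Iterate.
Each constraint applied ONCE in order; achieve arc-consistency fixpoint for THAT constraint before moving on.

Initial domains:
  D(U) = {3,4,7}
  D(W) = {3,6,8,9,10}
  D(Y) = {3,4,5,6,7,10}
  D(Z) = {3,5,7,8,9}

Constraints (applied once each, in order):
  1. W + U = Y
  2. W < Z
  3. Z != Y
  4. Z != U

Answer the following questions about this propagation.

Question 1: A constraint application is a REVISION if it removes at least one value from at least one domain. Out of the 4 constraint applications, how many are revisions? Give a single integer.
Constraint 1 (W + U = Y) on D(W)={3,6,8,9,10} D(U)={3,4,7} D(Y)={3,4,5,6,7,10}: W {3,6,8,9,10}->{3,6}; Y {3,4,5,6,7,10}->{6,7,10} => REVISION
Constraint 2 (W < Z) on D(W)={3,6} D(Z)={3,5,7,8,9}: Z {3,5,7,8,9}->{5,7,8,9} => REVISION
Constraint 3 (Z != Y) on D(Z)={5,7,8,9} D(Y)={6,7,10}: no change => not a revision
Constraint 4 (Z != U) on D(Z)={5,7,8,9} D(U)={3,4,7}: no change => not a revision
Total revisions = 2

Answer: 2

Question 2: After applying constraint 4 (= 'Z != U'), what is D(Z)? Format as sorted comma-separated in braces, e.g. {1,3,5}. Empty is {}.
Constraint 1 (W + U = Y) on D(W)={3,6,8,9,10} D(U)={3,4,7} D(Y)={3,4,5,6,7,10}: W {3,6,8,9,10}->{3,6}; Y {3,4,5,6,7,10}->{6,7,10}
Constraint 2 (W < Z) on D(W)={3,6} D(Z)={3,5,7,8,9}: Z {3,5,7,8,9}->{5,7,8,9}
Constraint 3 (Z != Y) on D(Z)={5,7,8,9} D(Y)={6,7,10}: no change
Constraint 4 (Z != U) on D(Z)={5,7,8,9} D(U)={3,4,7}: no change
So after constraint 4: D(Z) = {5,7,8,9}

Answer: {5,7,8,9}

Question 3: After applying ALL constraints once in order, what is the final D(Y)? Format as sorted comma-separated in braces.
Constraint 1 (W + U = Y) on D(W)={3,6,8,9,10} D(U)={3,4,7} D(Y)={3,4,5,6,7,10}: W {3,6,8,9,10}->{3,6}; Y {3,4,5,6,7,10}->{6,7,10}
Constraint 2 (W < Z) on D(W)={3,6} D(Z)={3,5,7,8,9}: Z {3,5,7,8,9}->{5,7,8,9}
Constraint 3 (Z != Y) on D(Z)={5,7,8,9} D(Y)={6,7,10}: no change
Constraint 4 (Z != U) on D(Z)={5,7,8,9} D(U)={3,4,7}: no change
So after all 4 constraints: D(Y) = {6,7,10}

Answer: {6,7,10}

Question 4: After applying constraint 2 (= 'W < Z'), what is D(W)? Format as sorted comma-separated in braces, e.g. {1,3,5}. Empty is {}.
Constraint 1 (W + U = Y) on D(W)={3,6,8,9,10} D(U)={3,4,7} D(Y)={3,4,5,6,7,10}: W {3,6,8,9,10}->{3,6}; Y {3,4,5,6,7,10}->{6,7,10}
Constraint 2 (W < Z) on D(W)={3,6} D(Z)={3,5,7,8,9}: Z {3,5,7,8,9}->{5,7,8,9}
So after constraint 2: D(W) = {3,6}

Answer: {3,6}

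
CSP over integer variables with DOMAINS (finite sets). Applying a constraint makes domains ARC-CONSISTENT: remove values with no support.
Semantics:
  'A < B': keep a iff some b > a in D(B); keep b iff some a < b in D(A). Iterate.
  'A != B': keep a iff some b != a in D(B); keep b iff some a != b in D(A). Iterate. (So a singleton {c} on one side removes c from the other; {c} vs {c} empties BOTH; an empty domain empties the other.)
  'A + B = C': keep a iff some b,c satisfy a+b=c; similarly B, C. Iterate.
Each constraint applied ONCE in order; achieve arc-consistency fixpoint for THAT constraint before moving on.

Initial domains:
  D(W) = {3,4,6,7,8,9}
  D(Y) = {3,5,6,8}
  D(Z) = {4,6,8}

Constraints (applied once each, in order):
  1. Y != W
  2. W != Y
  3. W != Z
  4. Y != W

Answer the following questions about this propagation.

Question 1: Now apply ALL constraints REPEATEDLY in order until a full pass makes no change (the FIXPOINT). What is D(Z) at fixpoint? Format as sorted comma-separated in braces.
pass 0 (initial): D(Z)={4,6,8}
pass 1: no change
Fixpoint after 1 passes: D(Z) = {4,6,8}

Answer: {4,6,8}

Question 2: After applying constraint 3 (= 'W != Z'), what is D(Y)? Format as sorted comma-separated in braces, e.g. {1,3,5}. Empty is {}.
Constraint 1 (Y != W) on D(Y)={3,5,6,8} D(W)={3,4,6,7,8,9}: no change
Constraint 2 (W != Y) on D(W)={3,4,6,7,8,9} D(Y)={3,5,6,8}: no change
Constraint 3 (W != Z) on D(W)={3,4,6,7,8,9} D(Z)={4,6,8}: no change
So after constraint 3: D(Y) = {3,5,6,8}

Answer: {3,5,6,8}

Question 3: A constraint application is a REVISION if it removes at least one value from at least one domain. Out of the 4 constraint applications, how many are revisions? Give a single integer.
Constraint 1 (Y != W) on D(Y)={3,5,6,8} D(W)={3,4,6,7,8,9}: no change => not a revision
Constraint 2 (W != Y) on D(W)={3,4,6,7,8,9} D(Y)={3,5,6,8}: no change => not a revision
Constraint 3 (W != Z) on D(W)={3,4,6,7,8,9} D(Z)={4,6,8}: no change => not a revision
Constraint 4 (Y != W) on D(Y)={3,5,6,8} D(W)={3,4,6,7,8,9}: no change => not a revision
Total revisions = 0

Answer: 0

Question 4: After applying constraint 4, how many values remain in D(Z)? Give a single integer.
Constraint 1 (Y != W) on D(Y)={3,5,6,8} D(W)={3,4,6,7,8,9}: no change
Constraint 2 (W != Y) on D(W)={3,4,6,7,8,9} D(Y)={3,5,6,8}: no change
Constraint 3 (W != Z) on D(W)={3,4,6,7,8,9} D(Z)={4,6,8}: no change
Constraint 4 (Y != W) on D(Y)={3,5,6,8} D(W)={3,4,6,7,8,9}: no change
So after constraint 4: D(Z)={4,6,8}, size = 3

Answer: 3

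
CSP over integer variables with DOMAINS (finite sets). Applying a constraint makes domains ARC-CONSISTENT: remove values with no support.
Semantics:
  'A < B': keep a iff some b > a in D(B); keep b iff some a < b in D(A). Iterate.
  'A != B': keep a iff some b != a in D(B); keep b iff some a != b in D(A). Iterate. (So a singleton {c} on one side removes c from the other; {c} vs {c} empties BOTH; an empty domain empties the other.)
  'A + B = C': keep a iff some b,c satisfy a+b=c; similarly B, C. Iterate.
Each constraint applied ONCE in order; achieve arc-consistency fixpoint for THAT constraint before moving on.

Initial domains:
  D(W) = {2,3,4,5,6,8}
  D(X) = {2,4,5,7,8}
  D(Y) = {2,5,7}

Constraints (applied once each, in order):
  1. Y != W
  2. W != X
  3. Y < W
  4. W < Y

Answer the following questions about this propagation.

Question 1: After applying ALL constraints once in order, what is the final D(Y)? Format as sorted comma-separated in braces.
Answer: {5,7}

Derivation:
Constraint 1 (Y != W) on D(Y)={2,5,7} D(W)={2,3,4,5,6,8}: no change
Constraint 2 (W != X) on D(W)={2,3,4,5,6,8} D(X)={2,4,5,7,8}: no change
Constraint 3 (Y < W) on D(Y)={2,5,7} D(W)={2,3,4,5,6,8}: W {2,3,4,5,6,8}->{3,4,5,6,8}
Constraint 4 (W < Y) on D(W)={3,4,5,6,8} D(Y)={2,5,7}: W {3,4,5,6,8}->{3,4,5,6}; Y {2,5,7}->{5,7}
So after all 4 constraints: D(Y) = {5,7}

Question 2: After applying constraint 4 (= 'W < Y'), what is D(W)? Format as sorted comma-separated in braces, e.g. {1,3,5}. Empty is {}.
Constraint 1 (Y != W) on D(Y)={2,5,7} D(W)={2,3,4,5,6,8}: no change
Constraint 2 (W != X) on D(W)={2,3,4,5,6,8} D(X)={2,4,5,7,8}: no change
Constraint 3 (Y < W) on D(Y)={2,5,7} D(W)={2,3,4,5,6,8}: W {2,3,4,5,6,8}->{3,4,5,6,8}
Constraint 4 (W < Y) on D(W)={3,4,5,6,8} D(Y)={2,5,7}: W {3,4,5,6,8}->{3,4,5,6}; Y {2,5,7}->{5,7}
So after constraint 4: D(W) = {3,4,5,6}

Answer: {3,4,5,6}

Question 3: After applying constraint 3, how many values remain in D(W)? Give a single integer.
Answer: 5

Derivation:
Constraint 1 (Y != W) on D(Y)={2,5,7} D(W)={2,3,4,5,6,8}: no change
Constraint 2 (W != X) on D(W)={2,3,4,5,6,8} D(X)={2,4,5,7,8}: no change
Constraint 3 (Y < W) on D(Y)={2,5,7} D(W)={2,3,4,5,6,8}: W {2,3,4,5,6,8}->{3,4,5,6,8}
So after constraint 3: D(W)={3,4,5,6,8}, size = 5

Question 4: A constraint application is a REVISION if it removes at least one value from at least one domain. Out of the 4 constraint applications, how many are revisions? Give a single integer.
Constraint 1 (Y != W) on D(Y)={2,5,7} D(W)={2,3,4,5,6,8}: no change => not a revision
Constraint 2 (W != X) on D(W)={2,3,4,5,6,8} D(X)={2,4,5,7,8}: no change => not a revision
Constraint 3 (Y < W) on D(Y)={2,5,7} D(W)={2,3,4,5,6,8}: W {2,3,4,5,6,8}->{3,4,5,6,8} => REVISION
Constraint 4 (W < Y) on D(W)={3,4,5,6,8} D(Y)={2,5,7}: W {3,4,5,6,8}->{3,4,5,6}; Y {2,5,7}->{5,7} => REVISION
Total revisions = 2

Answer: 2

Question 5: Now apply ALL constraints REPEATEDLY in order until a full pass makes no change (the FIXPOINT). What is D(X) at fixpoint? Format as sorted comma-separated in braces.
Answer: {}

Derivation:
pass 0 (initial): D(X)={2,4,5,7,8}
pass 1: W {2,3,4,5,6,8}->{3,4,5,6}; Y {2,5,7}->{5,7}
pass 2: W {3,4,5,6}->{}; Y {5,7}->{}
pass 3: X {2,4,5,7,8}->{}
pass 4: no change
Fixpoint after 4 passes: D(X) = {}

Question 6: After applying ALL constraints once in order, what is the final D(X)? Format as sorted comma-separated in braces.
Answer: {2,4,5,7,8}

Derivation:
Constraint 1 (Y != W) on D(Y)={2,5,7} D(W)={2,3,4,5,6,8}: no change
Constraint 2 (W != X) on D(W)={2,3,4,5,6,8} D(X)={2,4,5,7,8}: no change
Constraint 3 (Y < W) on D(Y)={2,5,7} D(W)={2,3,4,5,6,8}: W {2,3,4,5,6,8}->{3,4,5,6,8}
Constraint 4 (W < Y) on D(W)={3,4,5,6,8} D(Y)={2,5,7}: W {3,4,5,6,8}->{3,4,5,6}; Y {2,5,7}->{5,7}
So after all 4 constraints: D(X) = {2,4,5,7,8}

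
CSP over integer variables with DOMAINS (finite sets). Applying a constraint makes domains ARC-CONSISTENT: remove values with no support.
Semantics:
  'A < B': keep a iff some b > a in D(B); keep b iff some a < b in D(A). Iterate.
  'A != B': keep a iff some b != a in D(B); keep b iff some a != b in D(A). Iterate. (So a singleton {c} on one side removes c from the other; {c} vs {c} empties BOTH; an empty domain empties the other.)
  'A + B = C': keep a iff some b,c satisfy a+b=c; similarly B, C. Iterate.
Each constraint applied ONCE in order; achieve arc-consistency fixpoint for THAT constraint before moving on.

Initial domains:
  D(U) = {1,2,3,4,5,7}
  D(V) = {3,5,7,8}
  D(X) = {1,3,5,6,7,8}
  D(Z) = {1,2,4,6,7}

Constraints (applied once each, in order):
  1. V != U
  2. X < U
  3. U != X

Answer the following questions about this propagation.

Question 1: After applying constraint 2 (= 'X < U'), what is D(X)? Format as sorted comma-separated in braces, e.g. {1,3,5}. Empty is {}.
Constraint 1 (V != U) on D(V)={3,5,7,8} D(U)={1,2,3,4,5,7}: no change
Constraint 2 (X < U) on D(X)={1,3,5,6,7,8} D(U)={1,2,3,4,5,7}: X {1,3,5,6,7,8}->{1,3,5,6}; U {1,2,3,4,5,7}->{2,3,4,5,7}
So after constraint 2: D(X) = {1,3,5,6}

Answer: {1,3,5,6}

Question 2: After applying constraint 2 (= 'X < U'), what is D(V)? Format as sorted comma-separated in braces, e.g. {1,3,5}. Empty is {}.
Constraint 1 (V != U) on D(V)={3,5,7,8} D(U)={1,2,3,4,5,7}: no change
Constraint 2 (X < U) on D(X)={1,3,5,6,7,8} D(U)={1,2,3,4,5,7}: X {1,3,5,6,7,8}->{1,3,5,6}; U {1,2,3,4,5,7}->{2,3,4,5,7}
So after constraint 2: D(V) = {3,5,7,8}

Answer: {3,5,7,8}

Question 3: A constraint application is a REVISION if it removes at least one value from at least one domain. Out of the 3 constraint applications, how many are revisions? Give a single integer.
Constraint 1 (V != U) on D(V)={3,5,7,8} D(U)={1,2,3,4,5,7}: no change => not a revision
Constraint 2 (X < U) on D(X)={1,3,5,6,7,8} D(U)={1,2,3,4,5,7}: X {1,3,5,6,7,8}->{1,3,5,6}; U {1,2,3,4,5,7}->{2,3,4,5,7} => REVISION
Constraint 3 (U != X) on D(U)={2,3,4,5,7} D(X)={1,3,5,6}: no change => not a revision
Total revisions = 1

Answer: 1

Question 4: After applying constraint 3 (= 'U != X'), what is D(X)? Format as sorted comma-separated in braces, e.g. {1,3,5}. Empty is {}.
Answer: {1,3,5,6}

Derivation:
Constraint 1 (V != U) on D(V)={3,5,7,8} D(U)={1,2,3,4,5,7}: no change
Constraint 2 (X < U) on D(X)={1,3,5,6,7,8} D(U)={1,2,3,4,5,7}: X {1,3,5,6,7,8}->{1,3,5,6}; U {1,2,3,4,5,7}->{2,3,4,5,7}
Constraint 3 (U != X) on D(U)={2,3,4,5,7} D(X)={1,3,5,6}: no change
So after constraint 3: D(X) = {1,3,5,6}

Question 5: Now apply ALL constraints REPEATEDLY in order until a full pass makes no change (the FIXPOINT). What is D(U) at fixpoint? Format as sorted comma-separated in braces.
pass 0 (initial): D(U)={1,2,3,4,5,7}
pass 1: U {1,2,3,4,5,7}->{2,3,4,5,7}; X {1,3,5,6,7,8}->{1,3,5,6}
pass 2: no change
Fixpoint after 2 passes: D(U) = {2,3,4,5,7}

Answer: {2,3,4,5,7}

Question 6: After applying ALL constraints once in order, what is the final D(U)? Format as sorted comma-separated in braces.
Answer: {2,3,4,5,7}

Derivation:
Constraint 1 (V != U) on D(V)={3,5,7,8} D(U)={1,2,3,4,5,7}: no change
Constraint 2 (X < U) on D(X)={1,3,5,6,7,8} D(U)={1,2,3,4,5,7}: X {1,3,5,6,7,8}->{1,3,5,6}; U {1,2,3,4,5,7}->{2,3,4,5,7}
Constraint 3 (U != X) on D(U)={2,3,4,5,7} D(X)={1,3,5,6}: no change
So after all 3 constraints: D(U) = {2,3,4,5,7}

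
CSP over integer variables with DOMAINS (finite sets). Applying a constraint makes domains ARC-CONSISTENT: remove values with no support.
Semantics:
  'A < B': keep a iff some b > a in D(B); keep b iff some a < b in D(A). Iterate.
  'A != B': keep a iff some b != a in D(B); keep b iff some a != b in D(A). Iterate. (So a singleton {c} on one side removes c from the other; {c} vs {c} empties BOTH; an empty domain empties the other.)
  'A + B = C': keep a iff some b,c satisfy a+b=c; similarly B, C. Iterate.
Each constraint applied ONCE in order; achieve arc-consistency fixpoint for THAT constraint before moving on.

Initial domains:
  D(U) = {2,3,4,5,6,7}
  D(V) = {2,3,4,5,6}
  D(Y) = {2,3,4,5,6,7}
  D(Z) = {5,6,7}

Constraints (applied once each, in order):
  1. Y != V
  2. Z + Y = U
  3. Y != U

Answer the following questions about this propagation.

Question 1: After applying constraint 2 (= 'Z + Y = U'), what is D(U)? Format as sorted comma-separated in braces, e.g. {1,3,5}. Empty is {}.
Constraint 1 (Y != V) on D(Y)={2,3,4,5,6,7} D(V)={2,3,4,5,6}: no change
Constraint 2 (Z + Y = U) on D(Z)={5,6,7} D(Y)={2,3,4,5,6,7} D(U)={2,3,4,5,6,7}: Z {5,6,7}->{5}; Y {2,3,4,5,6,7}->{2}; U {2,3,4,5,6,7}->{7}
So after constraint 2: D(U) = {7}

Answer: {7}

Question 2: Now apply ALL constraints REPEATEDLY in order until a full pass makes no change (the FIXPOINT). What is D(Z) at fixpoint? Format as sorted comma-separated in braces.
pass 0 (initial): D(Z)={5,6,7}
pass 1: U {2,3,4,5,6,7}->{7}; Y {2,3,4,5,6,7}->{2}; Z {5,6,7}->{5}
pass 2: V {2,3,4,5,6}->{3,4,5,6}
pass 3: no change
Fixpoint after 3 passes: D(Z) = {5}

Answer: {5}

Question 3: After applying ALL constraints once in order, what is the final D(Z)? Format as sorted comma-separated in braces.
Constraint 1 (Y != V) on D(Y)={2,3,4,5,6,7} D(V)={2,3,4,5,6}: no change
Constraint 2 (Z + Y = U) on D(Z)={5,6,7} D(Y)={2,3,4,5,6,7} D(U)={2,3,4,5,6,7}: Z {5,6,7}->{5}; Y {2,3,4,5,6,7}->{2}; U {2,3,4,5,6,7}->{7}
Constraint 3 (Y != U) on D(Y)={2} D(U)={7}: no change
So after all 3 constraints: D(Z) = {5}

Answer: {5}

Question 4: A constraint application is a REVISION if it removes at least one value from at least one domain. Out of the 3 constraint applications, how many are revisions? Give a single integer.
Answer: 1

Derivation:
Constraint 1 (Y != V) on D(Y)={2,3,4,5,6,7} D(V)={2,3,4,5,6}: no change => not a revision
Constraint 2 (Z + Y = U) on D(Z)={5,6,7} D(Y)={2,3,4,5,6,7} D(U)={2,3,4,5,6,7}: Z {5,6,7}->{5}; Y {2,3,4,5,6,7}->{2}; U {2,3,4,5,6,7}->{7} => REVISION
Constraint 3 (Y != U) on D(Y)={2} D(U)={7}: no change => not a revision
Total revisions = 1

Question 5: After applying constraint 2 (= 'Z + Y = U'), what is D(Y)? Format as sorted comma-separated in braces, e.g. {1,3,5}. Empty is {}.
Answer: {2}

Derivation:
Constraint 1 (Y != V) on D(Y)={2,3,4,5,6,7} D(V)={2,3,4,5,6}: no change
Constraint 2 (Z + Y = U) on D(Z)={5,6,7} D(Y)={2,3,4,5,6,7} D(U)={2,3,4,5,6,7}: Z {5,6,7}->{5}; Y {2,3,4,5,6,7}->{2}; U {2,3,4,5,6,7}->{7}
So after constraint 2: D(Y) = {2}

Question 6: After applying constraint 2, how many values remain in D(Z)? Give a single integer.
Answer: 1

Derivation:
Constraint 1 (Y != V) on D(Y)={2,3,4,5,6,7} D(V)={2,3,4,5,6}: no change
Constraint 2 (Z + Y = U) on D(Z)={5,6,7} D(Y)={2,3,4,5,6,7} D(U)={2,3,4,5,6,7}: Z {5,6,7}->{5}; Y {2,3,4,5,6,7}->{2}; U {2,3,4,5,6,7}->{7}
So after constraint 2: D(Z)={5}, size = 1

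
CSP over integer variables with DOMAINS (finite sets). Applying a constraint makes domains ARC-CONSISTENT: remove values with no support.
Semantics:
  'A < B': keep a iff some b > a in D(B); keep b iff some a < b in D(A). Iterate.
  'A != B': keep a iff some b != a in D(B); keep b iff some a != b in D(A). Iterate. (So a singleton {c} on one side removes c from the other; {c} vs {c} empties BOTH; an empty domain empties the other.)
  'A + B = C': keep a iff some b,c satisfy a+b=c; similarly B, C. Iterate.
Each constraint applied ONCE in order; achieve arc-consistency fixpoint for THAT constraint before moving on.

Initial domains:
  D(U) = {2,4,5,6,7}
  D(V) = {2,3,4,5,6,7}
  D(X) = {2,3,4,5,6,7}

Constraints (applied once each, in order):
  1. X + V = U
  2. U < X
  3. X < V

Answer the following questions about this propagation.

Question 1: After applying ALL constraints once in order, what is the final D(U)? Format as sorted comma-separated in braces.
Answer: {4}

Derivation:
Constraint 1 (X + V = U) on D(X)={2,3,4,5,6,7} D(V)={2,3,4,5,6,7} D(U)={2,4,5,6,7}: X {2,3,4,5,6,7}->{2,3,4,5}; V {2,3,4,5,6,7}->{2,3,4,5}; U {2,4,5,6,7}->{4,5,6,7}
Constraint 2 (U < X) on D(U)={4,5,6,7} D(X)={2,3,4,5}: U {4,5,6,7}->{4}; X {2,3,4,5}->{5}
Constraint 3 (X < V) on D(X)={5} D(V)={2,3,4,5}: X {5}->{}; V {2,3,4,5}->{}
So after all 3 constraints: D(U) = {4}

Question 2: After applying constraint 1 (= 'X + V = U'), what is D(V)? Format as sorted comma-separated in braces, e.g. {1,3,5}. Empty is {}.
Answer: {2,3,4,5}

Derivation:
Constraint 1 (X + V = U) on D(X)={2,3,4,5,6,7} D(V)={2,3,4,5,6,7} D(U)={2,4,5,6,7}: X {2,3,4,5,6,7}->{2,3,4,5}; V {2,3,4,5,6,7}->{2,3,4,5}; U {2,4,5,6,7}->{4,5,6,7}
So after constraint 1: D(V) = {2,3,4,5}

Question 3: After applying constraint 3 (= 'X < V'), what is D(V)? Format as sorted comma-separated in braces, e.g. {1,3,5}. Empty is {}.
Answer: {}

Derivation:
Constraint 1 (X + V = U) on D(X)={2,3,4,5,6,7} D(V)={2,3,4,5,6,7} D(U)={2,4,5,6,7}: X {2,3,4,5,6,7}->{2,3,4,5}; V {2,3,4,5,6,7}->{2,3,4,5}; U {2,4,5,6,7}->{4,5,6,7}
Constraint 2 (U < X) on D(U)={4,5,6,7} D(X)={2,3,4,5}: U {4,5,6,7}->{4}; X {2,3,4,5}->{5}
Constraint 3 (X < V) on D(X)={5} D(V)={2,3,4,5}: X {5}->{}; V {2,3,4,5}->{}
So after constraint 3: D(V) = {}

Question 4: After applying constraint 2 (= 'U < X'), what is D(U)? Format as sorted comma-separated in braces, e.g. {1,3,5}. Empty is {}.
Answer: {4}

Derivation:
Constraint 1 (X + V = U) on D(X)={2,3,4,5,6,7} D(V)={2,3,4,5,6,7} D(U)={2,4,5,6,7}: X {2,3,4,5,6,7}->{2,3,4,5}; V {2,3,4,5,6,7}->{2,3,4,5}; U {2,4,5,6,7}->{4,5,6,7}
Constraint 2 (U < X) on D(U)={4,5,6,7} D(X)={2,3,4,5}: U {4,5,6,7}->{4}; X {2,3,4,5}->{5}
So after constraint 2: D(U) = {4}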